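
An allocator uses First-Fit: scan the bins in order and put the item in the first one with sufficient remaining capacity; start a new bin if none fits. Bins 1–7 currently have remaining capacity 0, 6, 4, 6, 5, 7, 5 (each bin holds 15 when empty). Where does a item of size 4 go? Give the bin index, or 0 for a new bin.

Bins with room: bin 2 (6), bin 3 (4), bin 4 (6), bin 5 (5), bin 6 (7), bin 7 (5).
The first with room is bin 2.

2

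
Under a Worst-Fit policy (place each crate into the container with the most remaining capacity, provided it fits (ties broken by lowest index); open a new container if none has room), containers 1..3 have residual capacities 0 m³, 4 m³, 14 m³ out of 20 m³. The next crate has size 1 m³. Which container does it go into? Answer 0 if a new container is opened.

Containers with room: container 2 (4 m³), container 3 (14 m³).
Most room is container 3 with 14 m³ free.

3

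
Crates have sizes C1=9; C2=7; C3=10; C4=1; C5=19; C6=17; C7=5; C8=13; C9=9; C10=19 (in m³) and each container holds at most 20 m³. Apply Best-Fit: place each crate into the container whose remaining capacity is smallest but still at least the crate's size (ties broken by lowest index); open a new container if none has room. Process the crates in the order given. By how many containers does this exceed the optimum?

Best-Fit: [9,7,1] [10,5] [19] [17] [13] [9] [19] → 7 containers.
Total size 109 m³; any packing needs at least ⌈109/20⌉ = 6 containers.
An optimal packing achieves that bound: [19,1] [19] [17] [13,7] [10,9] [9,5] → 6 containers.
Excess: 7 − 6 = 1.

1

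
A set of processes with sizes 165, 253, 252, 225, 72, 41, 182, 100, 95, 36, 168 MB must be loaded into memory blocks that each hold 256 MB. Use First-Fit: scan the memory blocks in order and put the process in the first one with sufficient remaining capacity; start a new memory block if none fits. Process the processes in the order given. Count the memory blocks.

memory block 1: place 165 MB, 91 MB left
memory block 2: place 253 MB, 3 MB left
memory block 3: place 252 MB, 4 MB left
memory block 4: place 225 MB, 31 MB left
memory block 1: place 72 MB, 19 MB left
memory block 5: place 41 MB, 215 MB left
memory block 5: place 182 MB, 33 MB left
memory block 6: place 100 MB, 156 MB left
memory block 6: place 95 MB, 61 MB left
memory block 6: place 36 MB, 25 MB left
memory block 7: place 168 MB, 88 MB left
Final memory blocks: [165,72] [253] [252] [225] [41,182] [100,95,36] [168].

7 memory blocks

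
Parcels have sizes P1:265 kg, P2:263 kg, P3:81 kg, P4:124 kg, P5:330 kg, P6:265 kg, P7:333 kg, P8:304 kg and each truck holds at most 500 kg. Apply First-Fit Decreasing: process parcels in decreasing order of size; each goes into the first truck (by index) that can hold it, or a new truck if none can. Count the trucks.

Sorted descending: 333, 330, 304, 265, 265, 263, 124, 81.
Put 333 kg in truck 1; 167 kg remain.
Put 330 kg in truck 2; 170 kg remain.
Put 304 kg in truck 3; 196 kg remain.
Put 265 kg in truck 4; 235 kg remain.
Put 265 kg in truck 5; 235 kg remain.
Put 263 kg in truck 6; 237 kg remain.
Put 124 kg in truck 1; 43 kg remain.
Put 81 kg in truck 2; 89 kg remain.
Final trucks: [333,124] [330,81] [304] [265] [265] [263].

6 trucks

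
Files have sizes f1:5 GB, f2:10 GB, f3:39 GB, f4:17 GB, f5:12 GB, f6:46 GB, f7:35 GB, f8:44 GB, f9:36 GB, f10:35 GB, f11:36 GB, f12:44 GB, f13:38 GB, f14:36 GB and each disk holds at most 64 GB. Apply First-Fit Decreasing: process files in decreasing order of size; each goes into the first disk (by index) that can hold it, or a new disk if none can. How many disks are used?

Sorted descending: 46, 44, 44, 39, 38, 36, 36, 36, 35, 35, 17, 12, 10, 5.
disk 1: place 46 GB, 18 GB left
disk 2: place 44 GB, 20 GB left
disk 3: place 44 GB, 20 GB left
disk 4: place 39 GB, 25 GB left
disk 5: place 38 GB, 26 GB left
disk 6: place 36 GB, 28 GB left
disk 7: place 36 GB, 28 GB left
disk 8: place 36 GB, 28 GB left
disk 9: place 35 GB, 29 GB left
disk 10: place 35 GB, 29 GB left
disk 1: place 17 GB, 1 GB left
disk 2: place 12 GB, 8 GB left
disk 3: place 10 GB, 10 GB left
disk 2: place 5 GB, 3 GB left
Final disks: [46,17] [44,12,5] [44,10] [39] [38] [36] [36] [36] [35] [35].

10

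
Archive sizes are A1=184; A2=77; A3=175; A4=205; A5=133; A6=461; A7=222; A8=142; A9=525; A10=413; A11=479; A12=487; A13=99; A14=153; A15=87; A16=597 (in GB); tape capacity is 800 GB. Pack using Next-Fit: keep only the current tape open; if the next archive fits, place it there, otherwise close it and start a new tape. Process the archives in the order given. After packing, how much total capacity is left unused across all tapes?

A1 (184 GB) → tape 1 (remaining 616 GB)
A2 (77 GB) → tape 1 (remaining 539 GB)
A3 (175 GB) → tape 1 (remaining 364 GB)
A4 (205 GB) → tape 1 (remaining 159 GB)
A5 (133 GB) → tape 1 (remaining 26 GB)
A6 (461 GB) → tape 2 (remaining 339 GB)
A7 (222 GB) → tape 2 (remaining 117 GB)
A8 (142 GB) → tape 3 (remaining 658 GB)
A9 (525 GB) → tape 3 (remaining 133 GB)
A10 (413 GB) → tape 4 (remaining 387 GB)
A11 (479 GB) → tape 5 (remaining 321 GB)
A12 (487 GB) → tape 6 (remaining 313 GB)
A13 (99 GB) → tape 6 (remaining 214 GB)
A14 (153 GB) → tape 6 (remaining 61 GB)
A15 (87 GB) → tape 7 (remaining 713 GB)
A16 (597 GB) → tape 7 (remaining 116 GB)
7 tapes × 800 GB = 5600 GB; used 4439 GB; unused 1161 GB.

1161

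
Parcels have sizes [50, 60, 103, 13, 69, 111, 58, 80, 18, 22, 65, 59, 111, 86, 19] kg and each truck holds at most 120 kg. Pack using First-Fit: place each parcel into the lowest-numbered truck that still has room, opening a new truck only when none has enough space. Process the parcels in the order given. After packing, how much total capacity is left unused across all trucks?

156

50 kg → truck 1 (remaining 70 kg)
60 kg → truck 1 (remaining 10 kg)
103 kg → truck 2 (remaining 17 kg)
13 kg → truck 2 (remaining 4 kg)
69 kg → truck 3 (remaining 51 kg)
111 kg → truck 4 (remaining 9 kg)
58 kg → truck 5 (remaining 62 kg)
80 kg → truck 6 (remaining 40 kg)
18 kg → truck 3 (remaining 33 kg)
22 kg → truck 3 (remaining 11 kg)
65 kg → truck 7 (remaining 55 kg)
59 kg → truck 5 (remaining 3 kg)
111 kg → truck 8 (remaining 9 kg)
86 kg → truck 9 (remaining 34 kg)
19 kg → truck 6 (remaining 21 kg)
9 trucks × 120 kg = 1080 kg; used 924 kg; unused 156 kg.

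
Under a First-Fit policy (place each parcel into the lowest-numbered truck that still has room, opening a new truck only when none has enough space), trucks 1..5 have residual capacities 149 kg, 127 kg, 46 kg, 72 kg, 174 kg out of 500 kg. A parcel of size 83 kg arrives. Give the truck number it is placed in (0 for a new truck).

1

Trucks with room: truck 1 (149 kg), truck 2 (127 kg), truck 5 (174 kg).
The first with room is truck 1.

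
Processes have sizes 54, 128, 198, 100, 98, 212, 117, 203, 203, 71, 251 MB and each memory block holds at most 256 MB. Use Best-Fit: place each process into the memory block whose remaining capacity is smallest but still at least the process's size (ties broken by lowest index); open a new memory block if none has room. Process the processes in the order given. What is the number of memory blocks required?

memory block 1: place 54 MB, 202 MB left
memory block 1: place 128 MB, 74 MB left
memory block 2: place 198 MB, 58 MB left
memory block 3: place 100 MB, 156 MB left
memory block 3: place 98 MB, 58 MB left
memory block 4: place 212 MB, 44 MB left
memory block 5: place 117 MB, 139 MB left
memory block 6: place 203 MB, 53 MB left
memory block 7: place 203 MB, 53 MB left
memory block 1: place 71 MB, 3 MB left
memory block 8: place 251 MB, 5 MB left

8 memory blocks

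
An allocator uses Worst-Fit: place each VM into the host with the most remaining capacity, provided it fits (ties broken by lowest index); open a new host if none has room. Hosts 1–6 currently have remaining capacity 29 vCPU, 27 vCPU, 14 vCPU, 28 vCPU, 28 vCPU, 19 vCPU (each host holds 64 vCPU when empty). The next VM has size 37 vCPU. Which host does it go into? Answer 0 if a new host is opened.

No host has ≥ 37 vCPU free, so a new host is opened.

0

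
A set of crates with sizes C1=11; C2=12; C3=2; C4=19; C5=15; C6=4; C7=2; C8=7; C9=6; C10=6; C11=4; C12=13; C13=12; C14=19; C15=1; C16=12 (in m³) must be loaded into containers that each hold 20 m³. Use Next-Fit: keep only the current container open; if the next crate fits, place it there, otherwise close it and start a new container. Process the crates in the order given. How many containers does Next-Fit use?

10

container 1: place C1 (11 m³), 9 m³ left
container 2: place C2 (12 m³), 8 m³ left
container 2: place C3 (2 m³), 6 m³ left
container 3: place C4 (19 m³), 1 m³ left
container 4: place C5 (15 m³), 5 m³ left
container 4: place C6 (4 m³), 1 m³ left
container 5: place C7 (2 m³), 18 m³ left
container 5: place C8 (7 m³), 11 m³ left
container 5: place C9 (6 m³), 5 m³ left
container 6: place C10 (6 m³), 14 m³ left
container 6: place C11 (4 m³), 10 m³ left
container 7: place C12 (13 m³), 7 m³ left
container 8: place C13 (12 m³), 8 m³ left
container 9: place C14 (19 m³), 1 m³ left
container 9: place C15 (1 m³), 0 m³ left
container 10: place C16 (12 m³), 8 m³ left
Final containers: [11] [12,2] [19] [15,4] [2,7,6] [6,4] [13] [12] [19,1] [12].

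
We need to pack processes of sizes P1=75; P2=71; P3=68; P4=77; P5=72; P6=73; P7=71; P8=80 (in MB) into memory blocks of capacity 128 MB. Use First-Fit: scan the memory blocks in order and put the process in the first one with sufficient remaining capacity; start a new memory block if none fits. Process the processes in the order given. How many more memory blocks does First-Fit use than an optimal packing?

0

First-Fit: [75] [71] [68] [77] [72] [73] [71] [80] → 8 memory blocks.
8 processes exceed 64 MB (half the capacity), and no two of those can share a memory block, so at least 8 memory blocks are needed.
So 8 is already optimal.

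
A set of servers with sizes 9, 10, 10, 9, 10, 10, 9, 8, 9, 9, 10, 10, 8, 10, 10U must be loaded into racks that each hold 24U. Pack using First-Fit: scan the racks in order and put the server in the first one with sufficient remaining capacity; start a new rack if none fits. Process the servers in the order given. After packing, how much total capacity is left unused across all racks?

rack 1: place 9U, 15U left
rack 1: place 10U, 5U left
rack 2: place 10U, 14U left
rack 2: place 9U, 5U left
rack 3: place 10U, 14U left
rack 3: place 10U, 4U left
rack 4: place 9U, 15U left
rack 4: place 8U, 7U left
rack 5: place 9U, 15U left
rack 5: place 9U, 6U left
rack 6: place 10U, 14U left
rack 6: place 10U, 4U left
rack 7: place 8U, 16U left
rack 7: place 10U, 6U left
rack 8: place 10U, 14U left
8 racks × 24U = 192U; used 141U; unused 51U.

51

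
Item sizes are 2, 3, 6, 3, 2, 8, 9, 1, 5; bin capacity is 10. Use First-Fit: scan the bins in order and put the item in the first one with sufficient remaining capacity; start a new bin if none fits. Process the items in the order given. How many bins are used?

Put 2 in bin 1; 8 remain.
Put 3 in bin 1; 5 remain.
Put 6 in bin 2; 4 remain.
Put 3 in bin 1; 2 remain.
Put 2 in bin 1; 0 remain.
Put 8 in bin 3; 2 remain.
Put 9 in bin 4; 1 remain.
Put 1 in bin 2; 3 remain.
Put 5 in bin 5; 5 remain.
Final bins: [2,3,3,2] [6,1] [8] [9] [5].

5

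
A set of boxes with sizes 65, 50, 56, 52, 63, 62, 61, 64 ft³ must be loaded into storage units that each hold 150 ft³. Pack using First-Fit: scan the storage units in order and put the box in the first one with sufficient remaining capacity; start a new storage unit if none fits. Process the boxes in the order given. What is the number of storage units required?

4 storage units

65 ft³ → storage unit 1 (remaining 85 ft³)
50 ft³ → storage unit 1 (remaining 35 ft³)
56 ft³ → storage unit 2 (remaining 94 ft³)
52 ft³ → storage unit 2 (remaining 42 ft³)
63 ft³ → storage unit 3 (remaining 87 ft³)
62 ft³ → storage unit 3 (remaining 25 ft³)
61 ft³ → storage unit 4 (remaining 89 ft³)
64 ft³ → storage unit 4 (remaining 25 ft³)
Final storage units: [65,50] [56,52] [63,62] [61,64].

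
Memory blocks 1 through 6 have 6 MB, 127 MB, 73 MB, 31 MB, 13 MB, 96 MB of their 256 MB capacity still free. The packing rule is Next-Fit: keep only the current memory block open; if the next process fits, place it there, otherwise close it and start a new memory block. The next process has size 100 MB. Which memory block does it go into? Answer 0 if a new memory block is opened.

0

Next-Fit only looks at memory block 6, which has 96 MB free.
100 MB does not fit, so a new memory block is opened.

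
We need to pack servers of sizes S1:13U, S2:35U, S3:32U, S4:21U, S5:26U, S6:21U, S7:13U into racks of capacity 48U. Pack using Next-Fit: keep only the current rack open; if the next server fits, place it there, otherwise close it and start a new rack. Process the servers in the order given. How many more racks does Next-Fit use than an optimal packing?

0

Next-Fit: [13,35] [32] [21,26] [21,13] → 4 racks.
Total size 161U; any packing needs at least ⌈161/48⌉ = 4 racks.
So 4 is already optimal.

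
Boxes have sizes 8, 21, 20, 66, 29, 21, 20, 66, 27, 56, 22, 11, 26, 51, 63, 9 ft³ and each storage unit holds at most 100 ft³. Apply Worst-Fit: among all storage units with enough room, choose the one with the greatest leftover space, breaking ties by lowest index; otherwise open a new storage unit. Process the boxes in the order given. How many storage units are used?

storage unit 1: place 8 ft³, 92 ft³ left
storage unit 1: place 21 ft³, 71 ft³ left
storage unit 1: place 20 ft³, 51 ft³ left
storage unit 2: place 66 ft³, 34 ft³ left
storage unit 1: place 29 ft³, 22 ft³ left
storage unit 2: place 21 ft³, 13 ft³ left
storage unit 1: place 20 ft³, 2 ft³ left
storage unit 3: place 66 ft³, 34 ft³ left
storage unit 3: place 27 ft³, 7 ft³ left
storage unit 4: place 56 ft³, 44 ft³ left
storage unit 4: place 22 ft³, 22 ft³ left
storage unit 4: place 11 ft³, 11 ft³ left
storage unit 5: place 26 ft³, 74 ft³ left
storage unit 5: place 51 ft³, 23 ft³ left
storage unit 6: place 63 ft³, 37 ft³ left
storage unit 6: place 9 ft³, 28 ft³ left
Final storage units: [8,21,20,29,20] [66,21] [66,27] [56,22,11] [26,51] [63,9].

6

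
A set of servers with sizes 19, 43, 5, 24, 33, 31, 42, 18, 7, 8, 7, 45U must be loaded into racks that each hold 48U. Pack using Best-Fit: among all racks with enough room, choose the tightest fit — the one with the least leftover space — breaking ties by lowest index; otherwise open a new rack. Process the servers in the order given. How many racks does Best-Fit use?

rack 1: place 19U, 29U left
rack 2: place 43U, 5U left
rack 2: place 5U, 0U left
rack 1: place 24U, 5U left
rack 3: place 33U, 15U left
rack 4: place 31U, 17U left
rack 5: place 42U, 6U left
rack 6: place 18U, 30U left
rack 3: place 7U, 8U left
rack 3: place 8U, 0U left
rack 4: place 7U, 10U left
rack 7: place 45U, 3U left
Final racks: [19,24] [43,5] [33,7,8] [31,7] [42] [18] [45].

7 racks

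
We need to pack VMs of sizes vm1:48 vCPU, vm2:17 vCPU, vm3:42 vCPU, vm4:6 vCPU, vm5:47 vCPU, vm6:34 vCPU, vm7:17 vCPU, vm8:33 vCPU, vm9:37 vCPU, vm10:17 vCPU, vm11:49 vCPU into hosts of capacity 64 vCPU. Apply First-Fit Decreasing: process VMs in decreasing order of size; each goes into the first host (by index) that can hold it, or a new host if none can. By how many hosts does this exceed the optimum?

First-Fit Decreasing: [49,6] [48] [47,17] [42,17] [37,17] [34] [33] → 7 hosts.
7 VMs exceed 32 vCPU (half the capacity), and no two of those can share a host, so at least 7 hosts are needed.
So 7 is already optimal.

0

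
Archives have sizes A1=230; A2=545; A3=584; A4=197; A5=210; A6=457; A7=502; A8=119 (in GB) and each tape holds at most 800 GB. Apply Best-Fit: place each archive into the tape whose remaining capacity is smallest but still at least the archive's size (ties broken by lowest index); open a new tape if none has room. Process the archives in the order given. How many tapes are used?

4 tapes

A1 (230 GB) → tape 1 (remaining 570 GB)
A2 (545 GB) → tape 1 (remaining 25 GB)
A3 (584 GB) → tape 2 (remaining 216 GB)
A4 (197 GB) → tape 2 (remaining 19 GB)
A5 (210 GB) → tape 3 (remaining 590 GB)
A6 (457 GB) → tape 3 (remaining 133 GB)
A7 (502 GB) → tape 4 (remaining 298 GB)
A8 (119 GB) → tape 3 (remaining 14 GB)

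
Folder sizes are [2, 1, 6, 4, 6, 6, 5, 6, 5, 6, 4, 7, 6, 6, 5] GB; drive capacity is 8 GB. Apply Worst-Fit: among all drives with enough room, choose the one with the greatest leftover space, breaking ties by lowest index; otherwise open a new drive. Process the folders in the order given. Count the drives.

Put 2 GB in drive 1; 6 GB remain.
Put 1 GB in drive 1; 5 GB remain.
Put 6 GB in drive 2; 2 GB remain.
Put 4 GB in drive 1; 1 GB remain.
Put 6 GB in drive 3; 2 GB remain.
Put 6 GB in drive 4; 2 GB remain.
Put 5 GB in drive 5; 3 GB remain.
Put 6 GB in drive 6; 2 GB remain.
Put 5 GB in drive 7; 3 GB remain.
Put 6 GB in drive 8; 2 GB remain.
Put 4 GB in drive 9; 4 GB remain.
Put 7 GB in drive 10; 1 GB remain.
Put 6 GB in drive 11; 2 GB remain.
Put 6 GB in drive 12; 2 GB remain.
Put 5 GB in drive 13; 3 GB remain.

13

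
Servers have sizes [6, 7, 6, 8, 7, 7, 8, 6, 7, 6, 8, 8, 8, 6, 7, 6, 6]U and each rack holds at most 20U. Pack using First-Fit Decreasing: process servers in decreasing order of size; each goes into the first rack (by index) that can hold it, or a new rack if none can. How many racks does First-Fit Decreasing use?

7 racks

Sorted descending: 8, 8, 8, 8, 8, 7, 7, 7, 7, 7, 6, 6, 6, 6, 6, 6, 6.
Put 8U in rack 1; 12U remain.
Put 8U in rack 1; 4U remain.
Put 8U in rack 2; 12U remain.
Put 8U in rack 2; 4U remain.
Put 8U in rack 3; 12U remain.
Put 7U in rack 3; 5U remain.
Put 7U in rack 4; 13U remain.
Put 7U in rack 4; 6U remain.
Put 7U in rack 5; 13U remain.
Put 7U in rack 5; 6U remain.
Put 6U in rack 4; 0U remain.
Put 6U in rack 5; 0U remain.
Put 6U in rack 6; 14U remain.
Put 6U in rack 6; 8U remain.
Put 6U in rack 6; 2U remain.
Put 6U in rack 7; 14U remain.
Put 6U in rack 7; 8U remain.
Final racks: [8,8] [8,8] [8,7] [7,7,6] [7,7,6] [6,6,6] [6,6].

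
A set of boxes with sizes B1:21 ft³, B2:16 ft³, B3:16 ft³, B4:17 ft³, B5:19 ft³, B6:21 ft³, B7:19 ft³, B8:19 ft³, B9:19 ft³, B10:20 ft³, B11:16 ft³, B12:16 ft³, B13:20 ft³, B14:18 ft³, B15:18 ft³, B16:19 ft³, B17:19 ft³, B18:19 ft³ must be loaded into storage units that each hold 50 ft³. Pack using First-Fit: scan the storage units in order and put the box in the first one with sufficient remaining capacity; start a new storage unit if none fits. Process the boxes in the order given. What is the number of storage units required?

9 storage units

B1 (21 ft³) → storage unit 1 (remaining 29 ft³)
B2 (16 ft³) → storage unit 1 (remaining 13 ft³)
B3 (16 ft³) → storage unit 2 (remaining 34 ft³)
B4 (17 ft³) → storage unit 2 (remaining 17 ft³)
B5 (19 ft³) → storage unit 3 (remaining 31 ft³)
B6 (21 ft³) → storage unit 3 (remaining 10 ft³)
B7 (19 ft³) → storage unit 4 (remaining 31 ft³)
B8 (19 ft³) → storage unit 4 (remaining 12 ft³)
B9 (19 ft³) → storage unit 5 (remaining 31 ft³)
B10 (20 ft³) → storage unit 5 (remaining 11 ft³)
B11 (16 ft³) → storage unit 2 (remaining 1 ft³)
B12 (16 ft³) → storage unit 6 (remaining 34 ft³)
B13 (20 ft³) → storage unit 6 (remaining 14 ft³)
B14 (18 ft³) → storage unit 7 (remaining 32 ft³)
B15 (18 ft³) → storage unit 7 (remaining 14 ft³)
B16 (19 ft³) → storage unit 8 (remaining 31 ft³)
B17 (19 ft³) → storage unit 8 (remaining 12 ft³)
B18 (19 ft³) → storage unit 9 (remaining 31 ft³)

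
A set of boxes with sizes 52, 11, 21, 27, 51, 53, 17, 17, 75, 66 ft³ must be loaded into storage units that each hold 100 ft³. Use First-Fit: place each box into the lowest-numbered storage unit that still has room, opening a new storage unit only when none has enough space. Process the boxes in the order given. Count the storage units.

5

storage unit 1: place 52 ft³, 48 ft³ left
storage unit 1: place 11 ft³, 37 ft³ left
storage unit 1: place 21 ft³, 16 ft³ left
storage unit 2: place 27 ft³, 73 ft³ left
storage unit 2: place 51 ft³, 22 ft³ left
storage unit 3: place 53 ft³, 47 ft³ left
storage unit 2: place 17 ft³, 5 ft³ left
storage unit 3: place 17 ft³, 30 ft³ left
storage unit 4: place 75 ft³, 25 ft³ left
storage unit 5: place 66 ft³, 34 ft³ left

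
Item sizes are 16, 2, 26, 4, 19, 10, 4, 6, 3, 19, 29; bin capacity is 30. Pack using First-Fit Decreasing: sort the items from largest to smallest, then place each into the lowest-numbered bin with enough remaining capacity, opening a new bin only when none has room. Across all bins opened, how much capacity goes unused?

Sorted descending: 29, 26, 19, 19, 16, 10, 6, 4, 4, 3, 2.
bin 1: place 29, 1 left
bin 2: place 26, 4 left
bin 3: place 19, 11 left
bin 4: place 19, 11 left
bin 5: place 16, 14 left
bin 3: place 10, 1 left
bin 4: place 6, 5 left
bin 2: place 4, 0 left
bin 4: place 4, 1 left
bin 5: place 3, 11 left
bin 5: place 2, 9 left
5 bins × 30 = 150; used 138; unused 12.

12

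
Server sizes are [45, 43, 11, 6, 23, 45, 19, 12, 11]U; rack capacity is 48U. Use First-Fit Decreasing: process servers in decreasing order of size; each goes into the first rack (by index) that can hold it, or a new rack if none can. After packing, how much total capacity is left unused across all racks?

Sorted descending: 45, 45, 43, 23, 19, 12, 11, 11, 6.
Put 45U in rack 1; 3U remain.
Put 45U in rack 2; 3U remain.
Put 43U in rack 3; 5U remain.
Put 23U in rack 4; 25U remain.
Put 19U in rack 4; 6U remain.
Put 12U in rack 5; 36U remain.
Put 11U in rack 5; 25U remain.
Put 11U in rack 5; 14U remain.
Put 6U in rack 4; 0U remain.
5 racks × 48U = 240U; used 215U; unused 25U.

25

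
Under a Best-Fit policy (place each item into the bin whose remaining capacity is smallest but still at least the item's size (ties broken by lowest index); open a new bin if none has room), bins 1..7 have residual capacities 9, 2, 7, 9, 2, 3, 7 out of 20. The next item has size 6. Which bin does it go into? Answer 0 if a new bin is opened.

Bins with room: bin 1 (9), bin 3 (7), bin 4 (9), bin 7 (7).
Tightest fit is bin 3 with 7 free.

3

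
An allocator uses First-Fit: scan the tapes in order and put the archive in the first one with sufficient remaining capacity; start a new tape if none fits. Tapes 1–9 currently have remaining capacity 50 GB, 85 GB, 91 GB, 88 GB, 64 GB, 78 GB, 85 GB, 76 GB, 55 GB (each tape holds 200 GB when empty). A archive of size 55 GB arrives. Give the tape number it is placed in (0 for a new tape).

2

Tapes with room: tape 2 (85 GB), tape 3 (91 GB), tape 4 (88 GB), tape 5 (64 GB), tape 6 (78 GB), tape 7 (85 GB), tape 8 (76 GB), tape 9 (55 GB).
The first with room is tape 2.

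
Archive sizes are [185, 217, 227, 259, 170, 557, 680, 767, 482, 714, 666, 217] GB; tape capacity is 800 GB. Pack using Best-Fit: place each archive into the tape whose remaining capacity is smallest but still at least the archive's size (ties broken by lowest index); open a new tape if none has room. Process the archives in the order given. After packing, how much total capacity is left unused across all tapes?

459

Put 185 GB in tape 1; 615 GB remain.
Put 217 GB in tape 1; 398 GB remain.
Put 227 GB in tape 1; 171 GB remain.
Put 259 GB in tape 2; 541 GB remain.
Put 170 GB in tape 1; 1 GB remain.
Put 557 GB in tape 3; 243 GB remain.
Put 680 GB in tape 4; 120 GB remain.
Put 767 GB in tape 5; 33 GB remain.
Put 482 GB in tape 2; 59 GB remain.
Put 714 GB in tape 6; 86 GB remain.
Put 666 GB in tape 7; 134 GB remain.
Put 217 GB in tape 3; 26 GB remain.
7 tapes × 800 GB = 5600 GB; used 5141 GB; unused 459 GB.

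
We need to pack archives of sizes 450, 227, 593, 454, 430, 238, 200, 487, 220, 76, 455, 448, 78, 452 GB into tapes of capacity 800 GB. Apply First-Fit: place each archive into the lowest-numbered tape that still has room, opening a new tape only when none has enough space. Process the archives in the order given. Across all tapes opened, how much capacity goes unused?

Put 450 GB in tape 1; 350 GB remain.
Put 227 GB in tape 1; 123 GB remain.
Put 593 GB in tape 2; 207 GB remain.
Put 454 GB in tape 3; 346 GB remain.
Put 430 GB in tape 4; 370 GB remain.
Put 238 GB in tape 3; 108 GB remain.
Put 200 GB in tape 2; 7 GB remain.
Put 487 GB in tape 5; 313 GB remain.
Put 220 GB in tape 4; 150 GB remain.
Put 76 GB in tape 1; 47 GB remain.
Put 455 GB in tape 6; 345 GB remain.
Put 448 GB in tape 7; 352 GB remain.
Put 78 GB in tape 3; 30 GB remain.
Put 452 GB in tape 8; 348 GB remain.
8 tapes × 800 GB = 6400 GB; used 4808 GB; unused 1592 GB.

1592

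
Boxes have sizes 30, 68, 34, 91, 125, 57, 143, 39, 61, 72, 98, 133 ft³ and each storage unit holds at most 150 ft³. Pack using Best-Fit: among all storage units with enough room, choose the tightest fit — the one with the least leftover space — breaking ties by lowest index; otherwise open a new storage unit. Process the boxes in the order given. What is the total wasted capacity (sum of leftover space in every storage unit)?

249

30 ft³ → storage unit 1 (remaining 120 ft³)
68 ft³ → storage unit 1 (remaining 52 ft³)
34 ft³ → storage unit 1 (remaining 18 ft³)
91 ft³ → storage unit 2 (remaining 59 ft³)
125 ft³ → storage unit 3 (remaining 25 ft³)
57 ft³ → storage unit 2 (remaining 2 ft³)
143 ft³ → storage unit 4 (remaining 7 ft³)
39 ft³ → storage unit 5 (remaining 111 ft³)
61 ft³ → storage unit 5 (remaining 50 ft³)
72 ft³ → storage unit 6 (remaining 78 ft³)
98 ft³ → storage unit 7 (remaining 52 ft³)
133 ft³ → storage unit 8 (remaining 17 ft³)
8 storage units × 150 ft³ = 1200 ft³; used 951 ft³; unused 249 ft³.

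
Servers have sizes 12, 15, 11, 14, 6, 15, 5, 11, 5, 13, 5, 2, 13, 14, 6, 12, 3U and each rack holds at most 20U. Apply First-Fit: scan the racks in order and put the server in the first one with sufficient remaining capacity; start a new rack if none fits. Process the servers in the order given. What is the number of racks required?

10

Put 12U in rack 1; 8U remain.
Put 15U in rack 2; 5U remain.
Put 11U in rack 3; 9U remain.
Put 14U in rack 4; 6U remain.
Put 6U in rack 1; 2U remain.
Put 15U in rack 5; 5U remain.
Put 5U in rack 2; 0U remain.
Put 11U in rack 6; 9U remain.
Put 5U in rack 3; 4U remain.
Put 13U in rack 7; 7U remain.
Put 5U in rack 4; 1U remain.
Put 2U in rack 1; 0U remain.
Put 13U in rack 8; 7U remain.
Put 14U in rack 9; 6U remain.
Put 6U in rack 6; 3U remain.
Put 12U in rack 10; 8U remain.
Put 3U in rack 3; 1U remain.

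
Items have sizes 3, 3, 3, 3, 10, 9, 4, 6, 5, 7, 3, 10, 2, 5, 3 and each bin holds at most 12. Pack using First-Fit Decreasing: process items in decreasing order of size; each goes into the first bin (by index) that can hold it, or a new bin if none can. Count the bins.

Sorted descending: 10, 10, 9, 7, 6, 5, 5, 4, 3, 3, 3, 3, 3, 3, 2.
Put 10 in bin 1; 2 remain.
Put 10 in bin 2; 2 remain.
Put 9 in bin 3; 3 remain.
Put 7 in bin 4; 5 remain.
Put 6 in bin 5; 6 remain.
Put 5 in bin 4; 0 remain.
Put 5 in bin 5; 1 remain.
Put 4 in bin 6; 8 remain.
Put 3 in bin 3; 0 remain.
Put 3 in bin 6; 5 remain.
Put 3 in bin 6; 2 remain.
Put 3 in bin 7; 9 remain.
Put 3 in bin 7; 6 remain.
Put 3 in bin 7; 3 remain.
Put 2 in bin 1; 0 remain.
Final bins: [10,2] [10] [9,3] [7,5] [6,5] [4,3,3] [3,3,3].

7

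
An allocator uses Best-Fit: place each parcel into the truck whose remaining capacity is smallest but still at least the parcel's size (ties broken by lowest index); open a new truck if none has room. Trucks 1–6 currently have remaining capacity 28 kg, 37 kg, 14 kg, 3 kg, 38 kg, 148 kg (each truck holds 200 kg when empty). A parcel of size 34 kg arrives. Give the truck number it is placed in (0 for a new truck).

Trucks with room: truck 2 (37 kg), truck 5 (38 kg), truck 6 (148 kg).
Tightest fit is truck 2 with 37 kg free.

2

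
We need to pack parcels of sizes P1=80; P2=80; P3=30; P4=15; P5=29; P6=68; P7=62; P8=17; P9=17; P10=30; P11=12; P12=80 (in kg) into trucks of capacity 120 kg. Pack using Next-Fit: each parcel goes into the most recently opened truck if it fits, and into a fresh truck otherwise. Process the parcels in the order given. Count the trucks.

Put P1 (80 kg) in truck 1; 40 kg remain.
Put P2 (80 kg) in truck 2; 40 kg remain.
Put P3 (30 kg) in truck 2; 10 kg remain.
Put P4 (15 kg) in truck 3; 105 kg remain.
Put P5 (29 kg) in truck 3; 76 kg remain.
Put P6 (68 kg) in truck 3; 8 kg remain.
Put P7 (62 kg) in truck 4; 58 kg remain.
Put P8 (17 kg) in truck 4; 41 kg remain.
Put P9 (17 kg) in truck 4; 24 kg remain.
Put P10 (30 kg) in truck 5; 90 kg remain.
Put P11 (12 kg) in truck 5; 78 kg remain.
Put P12 (80 kg) in truck 6; 40 kg remain.
Final trucks: [80] [80,30] [15,29,68] [62,17,17] [30,12] [80].

6 trucks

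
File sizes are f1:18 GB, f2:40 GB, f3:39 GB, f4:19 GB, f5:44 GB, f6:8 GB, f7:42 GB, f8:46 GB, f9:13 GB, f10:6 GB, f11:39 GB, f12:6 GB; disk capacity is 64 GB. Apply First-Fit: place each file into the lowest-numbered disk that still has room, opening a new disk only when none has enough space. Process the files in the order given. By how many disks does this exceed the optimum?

0

First-Fit: [18,40,6] [39,19,6] [44,8] [42,13] [46] [39] → 6 disks.
6 files exceed 32 GB (half the capacity), and no two of those can share a disk, so at least 6 disks are needed.
So 6 is already optimal.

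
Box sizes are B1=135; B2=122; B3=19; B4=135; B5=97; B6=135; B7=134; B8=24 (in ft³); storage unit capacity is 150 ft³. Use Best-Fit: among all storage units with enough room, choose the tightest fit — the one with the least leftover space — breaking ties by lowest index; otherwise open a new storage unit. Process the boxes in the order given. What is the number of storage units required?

6

storage unit 1: place B1 (135 ft³), 15 ft³ left
storage unit 2: place B2 (122 ft³), 28 ft³ left
storage unit 2: place B3 (19 ft³), 9 ft³ left
storage unit 3: place B4 (135 ft³), 15 ft³ left
storage unit 4: place B5 (97 ft³), 53 ft³ left
storage unit 5: place B6 (135 ft³), 15 ft³ left
storage unit 6: place B7 (134 ft³), 16 ft³ left
storage unit 4: place B8 (24 ft³), 29 ft³ left
Final storage units: [135] [122,19] [135] [97,24] [135] [134].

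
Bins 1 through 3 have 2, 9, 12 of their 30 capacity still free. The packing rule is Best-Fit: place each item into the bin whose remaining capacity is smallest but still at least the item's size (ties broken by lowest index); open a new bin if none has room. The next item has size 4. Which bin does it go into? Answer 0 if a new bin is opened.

Bins with room: bin 2 (9), bin 3 (12).
Tightest fit is bin 2 with 9 free.

2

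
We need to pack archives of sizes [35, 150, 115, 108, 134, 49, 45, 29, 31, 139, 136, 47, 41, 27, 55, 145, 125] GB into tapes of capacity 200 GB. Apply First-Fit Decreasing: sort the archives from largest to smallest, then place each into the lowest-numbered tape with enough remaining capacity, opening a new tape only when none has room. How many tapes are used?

8 tapes

Sorted descending: 150, 145, 139, 136, 134, 125, 115, 108, 55, 49, 47, 45, 41, 35, 31, 29, 27.
tape 1: place 150 GB, 50 GB left
tape 2: place 145 GB, 55 GB left
tape 3: place 139 GB, 61 GB left
tape 4: place 136 GB, 64 GB left
tape 5: place 134 GB, 66 GB left
tape 6: place 125 GB, 75 GB left
tape 7: place 115 GB, 85 GB left
tape 8: place 108 GB, 92 GB left
tape 2: place 55 GB, 0 GB left
tape 1: place 49 GB, 1 GB left
tape 3: place 47 GB, 14 GB left
tape 4: place 45 GB, 19 GB left
tape 5: place 41 GB, 25 GB left
tape 6: place 35 GB, 40 GB left
tape 6: place 31 GB, 9 GB left
tape 7: place 29 GB, 56 GB left
tape 7: place 27 GB, 29 GB left
Final tapes: [150,49] [145,55] [139,47] [136,45] [134,41] [125,35,31] [115,29,27] [108].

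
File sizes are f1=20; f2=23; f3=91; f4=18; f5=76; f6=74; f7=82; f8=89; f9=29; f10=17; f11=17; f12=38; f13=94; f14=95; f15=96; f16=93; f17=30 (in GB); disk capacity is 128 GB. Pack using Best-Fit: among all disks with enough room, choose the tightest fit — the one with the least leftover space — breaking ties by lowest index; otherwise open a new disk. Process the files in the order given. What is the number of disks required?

9

Put f1 (20 GB) in disk 1; 108 GB remain.
Put f2 (23 GB) in disk 1; 85 GB remain.
Put f3 (91 GB) in disk 2; 37 GB remain.
Put f4 (18 GB) in disk 2; 19 GB remain.
Put f5 (76 GB) in disk 1; 9 GB remain.
Put f6 (74 GB) in disk 3; 54 GB remain.
Put f7 (82 GB) in disk 4; 46 GB remain.
Put f8 (89 GB) in disk 5; 39 GB remain.
Put f9 (29 GB) in disk 5; 10 GB remain.
Put f10 (17 GB) in disk 2; 2 GB remain.
Put f11 (17 GB) in disk 4; 29 GB remain.
Put f12 (38 GB) in disk 3; 16 GB remain.
Put f13 (94 GB) in disk 6; 34 GB remain.
Put f14 (95 GB) in disk 7; 33 GB remain.
Put f15 (96 GB) in disk 8; 32 GB remain.
Put f16 (93 GB) in disk 9; 35 GB remain.
Put f17 (30 GB) in disk 8; 2 GB remain.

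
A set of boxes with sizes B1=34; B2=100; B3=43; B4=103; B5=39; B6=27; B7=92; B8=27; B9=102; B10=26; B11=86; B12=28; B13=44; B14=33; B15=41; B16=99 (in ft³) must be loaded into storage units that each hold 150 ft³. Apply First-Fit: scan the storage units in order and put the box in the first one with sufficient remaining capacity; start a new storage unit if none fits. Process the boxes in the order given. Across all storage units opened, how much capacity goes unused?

storage unit 1: place B1 (34 ft³), 116 ft³ left
storage unit 1: place B2 (100 ft³), 16 ft³ left
storage unit 2: place B3 (43 ft³), 107 ft³ left
storage unit 2: place B4 (103 ft³), 4 ft³ left
storage unit 3: place B5 (39 ft³), 111 ft³ left
storage unit 3: place B6 (27 ft³), 84 ft³ left
storage unit 4: place B7 (92 ft³), 58 ft³ left
storage unit 3: place B8 (27 ft³), 57 ft³ left
storage unit 5: place B9 (102 ft³), 48 ft³ left
storage unit 3: place B10 (26 ft³), 31 ft³ left
storage unit 6: place B11 (86 ft³), 64 ft³ left
storage unit 3: place B12 (28 ft³), 3 ft³ left
storage unit 4: place B13 (44 ft³), 14 ft³ left
storage unit 5: place B14 (33 ft³), 15 ft³ left
storage unit 6: place B15 (41 ft³), 23 ft³ left
storage unit 7: place B16 (99 ft³), 51 ft³ left
7 storage units × 150 ft³ = 1050 ft³; used 924 ft³; unused 126 ft³.

126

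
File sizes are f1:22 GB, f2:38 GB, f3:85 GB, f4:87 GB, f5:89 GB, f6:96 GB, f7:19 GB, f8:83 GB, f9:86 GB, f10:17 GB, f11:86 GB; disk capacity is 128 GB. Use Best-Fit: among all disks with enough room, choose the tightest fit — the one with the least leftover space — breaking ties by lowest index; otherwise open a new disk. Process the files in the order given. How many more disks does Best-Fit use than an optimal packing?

1

Best-Fit: [22,38] [85] [87] [89,17] [96,19] [83] [86] [86] → 8 disks.
7 files exceed 64 GB (half the capacity), and no two of those can share a disk, so at least 7 disks are needed.
An optimal packing achieves that bound: [96,22] [89,38] [87,19,17] [86] [86] [85] [83] → 7 disks.
Excess: 8 − 7 = 1.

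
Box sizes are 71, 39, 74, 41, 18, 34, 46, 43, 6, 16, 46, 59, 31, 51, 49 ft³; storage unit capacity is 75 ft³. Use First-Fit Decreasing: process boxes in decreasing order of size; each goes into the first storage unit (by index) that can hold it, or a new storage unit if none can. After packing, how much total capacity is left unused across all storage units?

Sorted descending: 74, 71, 59, 51, 49, 46, 46, 43, 41, 39, 34, 31, 18, 16, 6.
storage unit 1: place 74 ft³, 1 ft³ left
storage unit 2: place 71 ft³, 4 ft³ left
storage unit 3: place 59 ft³, 16 ft³ left
storage unit 4: place 51 ft³, 24 ft³ left
storage unit 5: place 49 ft³, 26 ft³ left
storage unit 6: place 46 ft³, 29 ft³ left
storage unit 7: place 46 ft³, 29 ft³ left
storage unit 8: place 43 ft³, 32 ft³ left
storage unit 9: place 41 ft³, 34 ft³ left
storage unit 10: place 39 ft³, 36 ft³ left
storage unit 9: place 34 ft³, 0 ft³ left
storage unit 8: place 31 ft³, 1 ft³ left
storage unit 4: place 18 ft³, 6 ft³ left
storage unit 3: place 16 ft³, 0 ft³ left
storage unit 4: place 6 ft³, 0 ft³ left
10 storage units × 75 ft³ = 750 ft³; used 624 ft³; unused 126 ft³.

126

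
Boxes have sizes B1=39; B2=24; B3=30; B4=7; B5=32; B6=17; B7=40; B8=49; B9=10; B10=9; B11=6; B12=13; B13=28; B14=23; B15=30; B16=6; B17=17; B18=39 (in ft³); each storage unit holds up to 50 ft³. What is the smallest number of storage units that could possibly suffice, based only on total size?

Total size = 39 + 24 + 30 + 7 + 32 + 17 + 40 + 49 + 10 + 9 + 6 + 13 + 28 + 23 + 30 + 6 + 17 + 39 = 419 ft³.
⌈419 / 50⌉ = 9.

9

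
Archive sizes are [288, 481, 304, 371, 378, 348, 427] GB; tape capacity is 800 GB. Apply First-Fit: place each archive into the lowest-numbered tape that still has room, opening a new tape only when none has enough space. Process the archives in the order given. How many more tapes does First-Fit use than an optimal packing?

0

First-Fit: [288,481] [304,371] [378,348] [427] → 4 tapes.
Total size 2597 GB; any packing needs at least ⌈2597/800⌉ = 4 tapes.
So 4 is already optimal.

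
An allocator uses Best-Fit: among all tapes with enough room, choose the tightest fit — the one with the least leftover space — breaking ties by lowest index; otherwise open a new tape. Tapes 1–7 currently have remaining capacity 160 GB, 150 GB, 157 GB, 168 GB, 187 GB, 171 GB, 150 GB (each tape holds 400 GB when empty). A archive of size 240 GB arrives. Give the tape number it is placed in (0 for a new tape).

0

No tape has ≥ 240 GB free, so a new tape is opened.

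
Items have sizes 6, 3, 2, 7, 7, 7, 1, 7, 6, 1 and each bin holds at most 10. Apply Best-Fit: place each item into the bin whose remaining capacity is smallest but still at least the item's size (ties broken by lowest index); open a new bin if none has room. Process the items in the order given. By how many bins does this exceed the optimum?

0

Best-Fit: [6,3,1] [2,7,1] [7] [7] [7] [6] → 6 bins.
6 items exceed 5 (half the capacity), and no two of those can share a bin, so at least 6 bins are needed.
So 6 is already optimal.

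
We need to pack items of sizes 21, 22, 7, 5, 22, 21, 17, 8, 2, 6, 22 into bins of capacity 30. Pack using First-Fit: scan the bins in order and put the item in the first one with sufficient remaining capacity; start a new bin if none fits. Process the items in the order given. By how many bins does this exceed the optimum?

First-Fit: [21,7,2] [22,5] [22,8] [21,6] [17] [22] → 6 bins.
Total size 153; any packing needs at least ⌈153/30⌉ = 6 bins.
So 6 is already optimal.

0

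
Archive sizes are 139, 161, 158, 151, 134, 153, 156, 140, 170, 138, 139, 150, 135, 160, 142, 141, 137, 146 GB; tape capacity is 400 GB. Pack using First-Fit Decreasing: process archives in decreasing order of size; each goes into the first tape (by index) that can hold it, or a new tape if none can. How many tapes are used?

Sorted descending: 170, 161, 160, 158, 156, 153, 151, 150, 146, 142, 141, 140, 139, 139, 138, 137, 135, 134.
Put 170 GB in tape 1; 230 GB remain.
Put 161 GB in tape 1; 69 GB remain.
Put 160 GB in tape 2; 240 GB remain.
Put 158 GB in tape 2; 82 GB remain.
Put 156 GB in tape 3; 244 GB remain.
Put 153 GB in tape 3; 91 GB remain.
Put 151 GB in tape 4; 249 GB remain.
Put 150 GB in tape 4; 99 GB remain.
Put 146 GB in tape 5; 254 GB remain.
Put 142 GB in tape 5; 112 GB remain.
Put 141 GB in tape 6; 259 GB remain.
Put 140 GB in tape 6; 119 GB remain.
Put 139 GB in tape 7; 261 GB remain.
Put 139 GB in tape 7; 122 GB remain.
Put 138 GB in tape 8; 262 GB remain.
Put 137 GB in tape 8; 125 GB remain.
Put 135 GB in tape 9; 265 GB remain.
Put 134 GB in tape 9; 131 GB remain.
Final tapes: [170,161] [160,158] [156,153] [151,150] [146,142] [141,140] [139,139] [138,137] [135,134].

9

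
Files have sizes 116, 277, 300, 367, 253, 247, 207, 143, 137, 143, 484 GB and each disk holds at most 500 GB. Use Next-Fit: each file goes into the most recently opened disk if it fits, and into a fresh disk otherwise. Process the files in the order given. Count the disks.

7

116 GB → disk 1 (remaining 384 GB)
277 GB → disk 1 (remaining 107 GB)
300 GB → disk 2 (remaining 200 GB)
367 GB → disk 3 (remaining 133 GB)
253 GB → disk 4 (remaining 247 GB)
247 GB → disk 4 (remaining 0 GB)
207 GB → disk 5 (remaining 293 GB)
143 GB → disk 5 (remaining 150 GB)
137 GB → disk 5 (remaining 13 GB)
143 GB → disk 6 (remaining 357 GB)
484 GB → disk 7 (remaining 16 GB)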